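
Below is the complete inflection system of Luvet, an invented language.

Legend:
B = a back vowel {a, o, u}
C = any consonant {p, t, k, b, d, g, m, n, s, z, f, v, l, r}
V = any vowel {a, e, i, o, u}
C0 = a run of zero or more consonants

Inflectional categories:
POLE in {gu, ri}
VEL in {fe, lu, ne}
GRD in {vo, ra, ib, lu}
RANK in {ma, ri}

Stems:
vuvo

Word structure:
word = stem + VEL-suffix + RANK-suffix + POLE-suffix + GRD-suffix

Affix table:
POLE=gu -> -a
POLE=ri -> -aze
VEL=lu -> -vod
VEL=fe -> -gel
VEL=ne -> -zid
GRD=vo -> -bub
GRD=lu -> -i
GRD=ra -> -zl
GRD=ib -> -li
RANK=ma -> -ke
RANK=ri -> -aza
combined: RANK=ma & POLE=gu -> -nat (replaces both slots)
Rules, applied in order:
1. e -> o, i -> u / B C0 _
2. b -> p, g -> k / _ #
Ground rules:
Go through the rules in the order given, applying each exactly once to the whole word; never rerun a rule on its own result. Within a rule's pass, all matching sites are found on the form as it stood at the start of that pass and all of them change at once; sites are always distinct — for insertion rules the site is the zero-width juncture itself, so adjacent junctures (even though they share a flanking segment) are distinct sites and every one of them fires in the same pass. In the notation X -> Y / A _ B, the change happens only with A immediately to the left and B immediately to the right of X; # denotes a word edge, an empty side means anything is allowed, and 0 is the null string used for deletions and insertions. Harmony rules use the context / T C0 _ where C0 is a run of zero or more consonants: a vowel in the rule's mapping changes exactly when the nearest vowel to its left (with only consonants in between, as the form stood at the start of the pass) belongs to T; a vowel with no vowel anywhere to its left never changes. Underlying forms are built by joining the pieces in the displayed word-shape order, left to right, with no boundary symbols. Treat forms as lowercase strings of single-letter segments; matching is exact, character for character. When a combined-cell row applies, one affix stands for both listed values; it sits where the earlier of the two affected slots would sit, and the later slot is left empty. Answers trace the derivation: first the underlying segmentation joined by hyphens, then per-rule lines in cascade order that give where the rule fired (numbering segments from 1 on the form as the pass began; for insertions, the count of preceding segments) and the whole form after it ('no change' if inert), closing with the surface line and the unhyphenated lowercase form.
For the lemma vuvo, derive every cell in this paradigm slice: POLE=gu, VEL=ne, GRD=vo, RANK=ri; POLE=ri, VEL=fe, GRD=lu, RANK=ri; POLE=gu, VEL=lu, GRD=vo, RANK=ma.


cell POLE=gu, VEL=ne, GRD=vo, RANK=ri:
underlying: vuvo-zid-aza-a-bub
1. e -> o, i -> u / B C0 _: fires at position(s) 6: vuvozudazaabub
2. b -> p, g -> k / _ #: fires at position(s) 14: vuvozudazaabup
surface: vuvozudazaabup

cell POLE=ri, VEL=fe, GRD=lu, RANK=ri:
underlying: vuvo-gel-aza-aze-i
1. e -> o, i -> u / B C0 _: fires at position(s) 6, 13: vuvogolazaazoi
2. b -> p, g -> k / _ #: no change
surface: vuvogolazaazoi

cell POLE=gu, VEL=lu, GRD=vo, RANK=ma:
underlying: vuvo-vod-nat-bub
1. e -> o, i -> u / B C0 _: no change
2. b -> p, g -> k / _ #: fires at position(s) 13: vuvovodnatbup
surface: vuvovodnatbup


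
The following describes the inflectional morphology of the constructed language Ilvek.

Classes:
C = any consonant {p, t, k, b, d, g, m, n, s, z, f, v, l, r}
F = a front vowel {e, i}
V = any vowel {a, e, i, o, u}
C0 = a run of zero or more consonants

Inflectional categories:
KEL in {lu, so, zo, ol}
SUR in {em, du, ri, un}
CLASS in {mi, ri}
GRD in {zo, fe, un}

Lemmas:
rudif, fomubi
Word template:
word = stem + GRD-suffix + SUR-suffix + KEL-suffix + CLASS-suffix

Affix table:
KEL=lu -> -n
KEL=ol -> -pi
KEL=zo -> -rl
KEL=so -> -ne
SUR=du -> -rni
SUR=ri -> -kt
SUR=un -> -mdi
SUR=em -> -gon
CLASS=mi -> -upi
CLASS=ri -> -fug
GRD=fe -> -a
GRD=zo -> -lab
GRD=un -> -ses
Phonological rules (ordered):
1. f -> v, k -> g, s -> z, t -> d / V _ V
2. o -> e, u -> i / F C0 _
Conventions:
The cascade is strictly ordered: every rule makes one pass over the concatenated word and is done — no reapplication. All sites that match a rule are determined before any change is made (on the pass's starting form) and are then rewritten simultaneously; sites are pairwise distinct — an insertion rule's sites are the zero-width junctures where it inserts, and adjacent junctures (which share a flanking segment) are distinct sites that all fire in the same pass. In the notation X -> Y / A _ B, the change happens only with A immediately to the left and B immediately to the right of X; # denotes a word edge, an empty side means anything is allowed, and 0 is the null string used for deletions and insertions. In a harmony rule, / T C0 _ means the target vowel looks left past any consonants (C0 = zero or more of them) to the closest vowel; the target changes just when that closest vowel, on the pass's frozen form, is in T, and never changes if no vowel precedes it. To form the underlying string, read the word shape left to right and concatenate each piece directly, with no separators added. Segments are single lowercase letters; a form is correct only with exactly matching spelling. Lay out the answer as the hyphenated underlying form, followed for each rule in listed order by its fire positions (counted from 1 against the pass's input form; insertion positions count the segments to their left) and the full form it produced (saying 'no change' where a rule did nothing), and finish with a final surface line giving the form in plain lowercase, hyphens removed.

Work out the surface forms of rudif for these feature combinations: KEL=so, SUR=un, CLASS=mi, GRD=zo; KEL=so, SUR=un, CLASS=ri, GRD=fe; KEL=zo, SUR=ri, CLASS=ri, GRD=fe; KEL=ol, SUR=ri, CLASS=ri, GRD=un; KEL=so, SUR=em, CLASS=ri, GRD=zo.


cell KEL=so, SUR=un, CLASS=mi, GRD=zo:
underlying: rudif-lab-mdi-ne-upi
1. f -> v, k -> g, s -> z, t -> d / V _ V: no change
2. o -> e, u -> i / F C0 _: fires at position(s) 14: rudiflabmdineipi
surface: rudiflabmdineipi

cell KEL=so, SUR=un, CLASS=ri, GRD=fe:
underlying: rudif-a-mdi-ne-fug
1. f -> v, k -> g, s -> z, t -> d / V _ V: fires at position(s) 5, 12: rudivamdinevug
2. o -> e, u -> i / F C0 _: fires at position(s) 13: rudivamdinevig
surface: rudivamdinevig

cell KEL=zo, SUR=ri, CLASS=ri, GRD=fe:
underlying: rudif-a-kt-rl-fug
1. f -> v, k -> g, s -> z, t -> d / V _ V: fires at position(s) 5: rudivaktrlfug
2. o -> e, u -> i / F C0 _: no change
surface: rudivaktrlfug

cell KEL=ol, SUR=ri, CLASS=ri, GRD=un:
underlying: rudif-ses-kt-pi-fug
1. f -> v, k -> g, s -> z, t -> d / V _ V: fires at position(s) 13: rudifsesktpivug
2. o -> e, u -> i / F C0 _: fires at position(s) 14: rudifsesktpivig
surface: rudifsesktpivig

cell KEL=so, SUR=em, CLASS=ri, GRD=zo:
underlying: rudif-lab-gon-ne-fug
1. f -> v, k -> g, s -> z, t -> d / V _ V: fires at position(s) 14: rudiflabgonnevug
2. o -> e, u -> i / F C0 _: fires at position(s) 15: rudiflabgonnevig
surface: rudiflabgonnevig


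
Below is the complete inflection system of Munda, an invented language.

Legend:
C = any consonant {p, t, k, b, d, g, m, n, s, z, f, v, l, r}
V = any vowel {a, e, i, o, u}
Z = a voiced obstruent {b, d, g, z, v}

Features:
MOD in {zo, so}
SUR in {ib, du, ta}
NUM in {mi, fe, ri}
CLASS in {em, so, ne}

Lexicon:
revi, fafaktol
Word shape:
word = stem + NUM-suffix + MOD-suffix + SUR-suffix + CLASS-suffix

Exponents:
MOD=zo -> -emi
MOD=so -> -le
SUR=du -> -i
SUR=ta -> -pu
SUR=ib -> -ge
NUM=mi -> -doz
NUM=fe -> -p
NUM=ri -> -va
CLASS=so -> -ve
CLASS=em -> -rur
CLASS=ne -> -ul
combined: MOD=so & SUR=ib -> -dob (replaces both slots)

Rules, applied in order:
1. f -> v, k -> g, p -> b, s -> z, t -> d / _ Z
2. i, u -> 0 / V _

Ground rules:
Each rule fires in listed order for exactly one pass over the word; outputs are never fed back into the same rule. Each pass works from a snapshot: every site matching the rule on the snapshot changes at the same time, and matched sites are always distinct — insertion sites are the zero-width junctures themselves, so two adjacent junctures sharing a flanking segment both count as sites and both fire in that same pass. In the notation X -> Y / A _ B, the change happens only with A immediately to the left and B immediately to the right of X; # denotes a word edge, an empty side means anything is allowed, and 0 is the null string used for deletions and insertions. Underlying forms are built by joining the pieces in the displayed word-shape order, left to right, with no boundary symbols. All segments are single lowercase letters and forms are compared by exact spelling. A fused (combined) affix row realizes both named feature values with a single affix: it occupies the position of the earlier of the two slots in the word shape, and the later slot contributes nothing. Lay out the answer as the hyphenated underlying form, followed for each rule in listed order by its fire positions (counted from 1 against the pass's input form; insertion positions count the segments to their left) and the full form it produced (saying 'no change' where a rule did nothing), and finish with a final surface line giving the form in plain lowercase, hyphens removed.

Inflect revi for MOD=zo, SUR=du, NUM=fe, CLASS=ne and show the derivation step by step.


underlying: revi-p-emi-i-ul
1. f -> v, k -> g, p -> b, s -> z, t -> d / _ Z: no change
2. i, u -> 0 / V _: fires at position(s) 9, 10: revipemil
surface: revipemil


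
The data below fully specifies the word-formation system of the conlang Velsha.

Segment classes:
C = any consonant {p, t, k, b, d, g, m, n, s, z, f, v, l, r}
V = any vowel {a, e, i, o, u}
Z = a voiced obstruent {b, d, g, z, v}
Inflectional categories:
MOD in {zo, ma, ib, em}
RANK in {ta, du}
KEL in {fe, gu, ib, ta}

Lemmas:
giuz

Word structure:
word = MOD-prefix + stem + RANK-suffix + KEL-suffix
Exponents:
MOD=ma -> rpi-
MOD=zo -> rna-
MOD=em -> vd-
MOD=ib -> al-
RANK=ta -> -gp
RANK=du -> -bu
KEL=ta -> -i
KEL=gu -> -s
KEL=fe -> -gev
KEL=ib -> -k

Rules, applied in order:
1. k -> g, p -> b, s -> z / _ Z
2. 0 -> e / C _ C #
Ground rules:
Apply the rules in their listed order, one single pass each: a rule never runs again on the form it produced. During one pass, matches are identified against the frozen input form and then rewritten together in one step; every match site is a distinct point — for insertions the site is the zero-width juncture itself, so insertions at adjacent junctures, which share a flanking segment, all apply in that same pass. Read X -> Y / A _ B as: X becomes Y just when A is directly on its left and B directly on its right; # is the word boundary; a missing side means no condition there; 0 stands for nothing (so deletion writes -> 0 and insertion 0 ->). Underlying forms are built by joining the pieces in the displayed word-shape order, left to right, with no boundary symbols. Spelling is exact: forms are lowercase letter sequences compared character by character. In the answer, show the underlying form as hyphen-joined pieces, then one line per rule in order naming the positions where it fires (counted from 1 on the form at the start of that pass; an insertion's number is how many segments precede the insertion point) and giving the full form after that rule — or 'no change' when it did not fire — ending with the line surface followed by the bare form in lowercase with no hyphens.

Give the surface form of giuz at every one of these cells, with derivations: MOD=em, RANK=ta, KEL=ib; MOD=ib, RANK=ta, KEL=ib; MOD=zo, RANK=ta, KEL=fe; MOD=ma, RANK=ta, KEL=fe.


cell MOD=em, RANK=ta, KEL=ib:
underlying: vd-giuz-gp-k
1. k -> g, p -> b, s -> z / _ Z: no change
2. 0 -> e / C _ C #: inserts after position(s) 8: vdgiuzgpek
surface: vdgiuzgpek

cell MOD=ib, RANK=ta, KEL=ib:
underlying: al-giuz-gp-k
1. k -> g, p -> b, s -> z / _ Z: no change
2. 0 -> e / C _ C #: inserts after position(s) 8: algiuzgpek
surface: algiuzgpek

cell MOD=zo, RANK=ta, KEL=fe:
underlying: rna-giuz-gp-gev
1. k -> g, p -> b, s -> z / _ Z: fires at position(s) 9: rnagiuzgbgev
2. 0 -> e / C _ C #: no change
surface: rnagiuzgbgev

cell MOD=ma, RANK=ta, KEL=fe:
underlying: rpi-giuz-gp-gev
1. k -> g, p -> b, s -> z / _ Z: fires at position(s) 9: rpigiuzgbgev
2. 0 -> e / C _ C #: no change
surface: rpigiuzgbgev


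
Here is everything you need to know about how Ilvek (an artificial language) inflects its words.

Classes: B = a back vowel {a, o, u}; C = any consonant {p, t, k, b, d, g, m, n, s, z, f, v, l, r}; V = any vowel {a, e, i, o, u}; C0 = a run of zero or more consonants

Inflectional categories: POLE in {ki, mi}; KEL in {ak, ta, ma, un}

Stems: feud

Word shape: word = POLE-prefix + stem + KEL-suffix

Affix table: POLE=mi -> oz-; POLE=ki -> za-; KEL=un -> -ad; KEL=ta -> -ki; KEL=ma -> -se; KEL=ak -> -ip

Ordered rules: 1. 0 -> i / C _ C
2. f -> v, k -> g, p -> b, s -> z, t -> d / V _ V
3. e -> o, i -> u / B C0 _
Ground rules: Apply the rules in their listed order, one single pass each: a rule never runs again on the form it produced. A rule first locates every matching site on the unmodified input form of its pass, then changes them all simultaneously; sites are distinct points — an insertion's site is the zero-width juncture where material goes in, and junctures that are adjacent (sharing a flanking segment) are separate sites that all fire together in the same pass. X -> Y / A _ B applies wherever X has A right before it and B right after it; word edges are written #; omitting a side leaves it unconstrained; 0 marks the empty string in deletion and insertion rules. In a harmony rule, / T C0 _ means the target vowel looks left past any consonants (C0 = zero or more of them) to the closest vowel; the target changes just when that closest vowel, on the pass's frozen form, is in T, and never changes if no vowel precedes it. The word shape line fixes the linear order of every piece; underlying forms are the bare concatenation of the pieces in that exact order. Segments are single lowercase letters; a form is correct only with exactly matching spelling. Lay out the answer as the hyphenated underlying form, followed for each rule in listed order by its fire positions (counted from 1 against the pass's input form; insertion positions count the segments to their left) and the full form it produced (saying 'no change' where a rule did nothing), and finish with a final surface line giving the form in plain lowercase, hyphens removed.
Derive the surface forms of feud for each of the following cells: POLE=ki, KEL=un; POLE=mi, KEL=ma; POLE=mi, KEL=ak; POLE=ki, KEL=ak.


cell POLE=ki, KEL=un:
underlying: za-feud-ad
1. 0 -> i / C _ C: no change
2. f -> v, k -> g, p -> b, s -> z, t -> d / V _ V: fires at position(s) 3: zaveudad
3. e -> o, i -> u / B C0 _: fires at position(s) 4: zavoudad
surface: zavoudad

cell POLE=mi, KEL=ma:
underlying: oz-feud-se
1. 0 -> i / C _ C: inserts after position(s) 2, 6: ozifeudise
2. f -> v, k -> g, p -> b, s -> z, t -> d / V _ V: fires at position(s) 4, 9: oziveudize
3. e -> o, i -> u / B C0 _: fires at position(s) 3, 8: ozuveuduze
surface: ozuveuduze

cell POLE=mi, KEL=ak:
underlying: oz-feud-ip
1. 0 -> i / C _ C: inserts after position(s) 2: ozifeudip
2. f -> v, k -> g, p -> b, s -> z, t -> d / V _ V: fires at position(s) 4: oziveudip
3. e -> o, i -> u / B C0 _: fires at position(s) 3, 8: ozuveudup
surface: ozuveudup

cell POLE=ki, KEL=ak:
underlying: za-feud-ip
1. 0 -> i / C _ C: no change
2. f -> v, k -> g, p -> b, s -> z, t -> d / V _ V: fires at position(s) 3: zaveudip
3. e -> o, i -> u / B C0 _: fires at position(s) 4, 7: zavoudup
surface: zavoudup


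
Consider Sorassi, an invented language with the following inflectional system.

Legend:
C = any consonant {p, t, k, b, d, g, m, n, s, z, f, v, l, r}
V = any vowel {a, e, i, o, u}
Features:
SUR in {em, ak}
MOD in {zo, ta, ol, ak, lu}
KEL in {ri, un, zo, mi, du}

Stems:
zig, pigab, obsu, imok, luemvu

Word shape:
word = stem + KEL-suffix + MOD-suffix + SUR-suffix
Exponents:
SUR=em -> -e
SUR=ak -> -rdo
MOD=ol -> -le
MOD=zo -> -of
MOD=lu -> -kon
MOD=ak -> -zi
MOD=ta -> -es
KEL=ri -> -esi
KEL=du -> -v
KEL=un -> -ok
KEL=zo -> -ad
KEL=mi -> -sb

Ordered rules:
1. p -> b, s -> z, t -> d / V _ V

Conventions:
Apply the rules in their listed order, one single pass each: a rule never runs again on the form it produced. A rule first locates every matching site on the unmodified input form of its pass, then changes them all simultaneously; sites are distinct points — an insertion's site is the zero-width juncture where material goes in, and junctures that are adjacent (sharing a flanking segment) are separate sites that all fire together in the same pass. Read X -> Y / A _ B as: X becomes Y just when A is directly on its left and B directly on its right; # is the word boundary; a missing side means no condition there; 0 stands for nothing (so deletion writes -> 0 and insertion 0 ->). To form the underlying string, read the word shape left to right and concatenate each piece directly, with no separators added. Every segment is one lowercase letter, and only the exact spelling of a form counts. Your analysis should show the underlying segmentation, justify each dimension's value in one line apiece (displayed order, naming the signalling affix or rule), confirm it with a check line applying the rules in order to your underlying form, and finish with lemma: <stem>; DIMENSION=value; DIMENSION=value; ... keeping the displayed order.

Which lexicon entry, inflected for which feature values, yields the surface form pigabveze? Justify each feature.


underlying: pigab-v-es-e
SUR=em - signalled by the affix -e
MOD=ta - signalled by the affix -es
KEL=du - signalled by the affix -v
check: pigabvese -> pigabveze
lemma: pigab; SUR=em; MOD=ta; KEL=du


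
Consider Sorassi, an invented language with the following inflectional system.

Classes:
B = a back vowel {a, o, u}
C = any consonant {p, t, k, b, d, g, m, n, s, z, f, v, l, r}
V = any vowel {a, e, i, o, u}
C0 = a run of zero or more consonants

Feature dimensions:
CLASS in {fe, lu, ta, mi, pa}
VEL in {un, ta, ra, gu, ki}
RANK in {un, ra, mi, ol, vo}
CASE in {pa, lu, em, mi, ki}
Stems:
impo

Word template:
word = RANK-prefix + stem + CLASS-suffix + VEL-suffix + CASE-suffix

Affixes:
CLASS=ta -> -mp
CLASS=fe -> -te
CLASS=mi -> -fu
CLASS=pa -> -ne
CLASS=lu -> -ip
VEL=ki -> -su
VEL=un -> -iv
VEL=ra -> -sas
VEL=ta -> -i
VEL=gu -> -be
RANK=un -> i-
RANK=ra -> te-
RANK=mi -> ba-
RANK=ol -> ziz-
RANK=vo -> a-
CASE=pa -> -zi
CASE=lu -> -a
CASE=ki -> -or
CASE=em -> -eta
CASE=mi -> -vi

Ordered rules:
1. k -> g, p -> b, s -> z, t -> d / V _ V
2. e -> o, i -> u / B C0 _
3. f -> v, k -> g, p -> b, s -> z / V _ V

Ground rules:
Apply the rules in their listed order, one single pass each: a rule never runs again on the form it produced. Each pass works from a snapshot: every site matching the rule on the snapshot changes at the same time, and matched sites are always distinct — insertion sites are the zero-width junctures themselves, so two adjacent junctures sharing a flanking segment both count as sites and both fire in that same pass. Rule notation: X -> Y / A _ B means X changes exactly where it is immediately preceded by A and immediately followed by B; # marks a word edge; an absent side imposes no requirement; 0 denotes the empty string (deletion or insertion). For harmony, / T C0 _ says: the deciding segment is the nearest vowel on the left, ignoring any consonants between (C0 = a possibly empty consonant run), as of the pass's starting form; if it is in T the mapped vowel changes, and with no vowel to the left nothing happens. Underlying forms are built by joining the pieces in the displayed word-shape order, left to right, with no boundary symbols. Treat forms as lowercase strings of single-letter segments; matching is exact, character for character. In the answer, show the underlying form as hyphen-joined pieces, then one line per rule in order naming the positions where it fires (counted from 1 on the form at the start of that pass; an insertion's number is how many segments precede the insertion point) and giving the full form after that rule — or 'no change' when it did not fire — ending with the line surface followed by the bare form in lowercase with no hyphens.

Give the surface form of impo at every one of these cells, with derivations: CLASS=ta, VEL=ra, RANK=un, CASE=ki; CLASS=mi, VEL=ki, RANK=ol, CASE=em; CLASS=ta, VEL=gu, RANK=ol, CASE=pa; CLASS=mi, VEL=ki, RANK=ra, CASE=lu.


cell CLASS=ta, VEL=ra, RANK=un, CASE=ki:
underlying: i-impo-mp-sas-or
1. k -> g, p -> b, s -> z, t -> d / V _ V: fires at position(s) 10: iimpompsazor
2. e -> o, i -> u / B C0 _: no change
3. f -> v, k -> g, p -> b, s -> z / V _ V: no change
surface: iimpompsazor

cell CLASS=mi, VEL=ki, RANK=ol, CASE=em:
underlying: ziz-impo-fu-su-eta
1. k -> g, p -> b, s -> z, t -> d / V _ V: fires at position(s) 10, 13: zizimpofuzueda
2. e -> o, i -> u / B C0 _: fires at position(s) 12: zizimpofuzuoda
3. f -> v, k -> g, p -> b, s -> z / V _ V: fires at position(s) 8: zizimpovuzuoda
surface: zizimpovuzuoda

cell CLASS=ta, VEL=gu, RANK=ol, CASE=pa:
underlying: ziz-impo-mp-be-zi
1. k -> g, p -> b, s -> z, t -> d / V _ V: no change
2. e -> o, i -> u / B C0 _: fires at position(s) 11: zizimpompbozi
3. f -> v, k -> g, p -> b, s -> z / V _ V: no change
surface: zizimpompbozi

cell CLASS=mi, VEL=ki, RANK=ra, CASE=lu:
underlying: te-impo-fu-su-a
1. k -> g, p -> b, s -> z, t -> d / V _ V: fires at position(s) 9: teimpofuzua
2. e -> o, i -> u / B C0 _: no change
3. f -> v, k -> g, p -> b, s -> z / V _ V: fires at position(s) 7: teimpovuzua
surface: teimpovuzua


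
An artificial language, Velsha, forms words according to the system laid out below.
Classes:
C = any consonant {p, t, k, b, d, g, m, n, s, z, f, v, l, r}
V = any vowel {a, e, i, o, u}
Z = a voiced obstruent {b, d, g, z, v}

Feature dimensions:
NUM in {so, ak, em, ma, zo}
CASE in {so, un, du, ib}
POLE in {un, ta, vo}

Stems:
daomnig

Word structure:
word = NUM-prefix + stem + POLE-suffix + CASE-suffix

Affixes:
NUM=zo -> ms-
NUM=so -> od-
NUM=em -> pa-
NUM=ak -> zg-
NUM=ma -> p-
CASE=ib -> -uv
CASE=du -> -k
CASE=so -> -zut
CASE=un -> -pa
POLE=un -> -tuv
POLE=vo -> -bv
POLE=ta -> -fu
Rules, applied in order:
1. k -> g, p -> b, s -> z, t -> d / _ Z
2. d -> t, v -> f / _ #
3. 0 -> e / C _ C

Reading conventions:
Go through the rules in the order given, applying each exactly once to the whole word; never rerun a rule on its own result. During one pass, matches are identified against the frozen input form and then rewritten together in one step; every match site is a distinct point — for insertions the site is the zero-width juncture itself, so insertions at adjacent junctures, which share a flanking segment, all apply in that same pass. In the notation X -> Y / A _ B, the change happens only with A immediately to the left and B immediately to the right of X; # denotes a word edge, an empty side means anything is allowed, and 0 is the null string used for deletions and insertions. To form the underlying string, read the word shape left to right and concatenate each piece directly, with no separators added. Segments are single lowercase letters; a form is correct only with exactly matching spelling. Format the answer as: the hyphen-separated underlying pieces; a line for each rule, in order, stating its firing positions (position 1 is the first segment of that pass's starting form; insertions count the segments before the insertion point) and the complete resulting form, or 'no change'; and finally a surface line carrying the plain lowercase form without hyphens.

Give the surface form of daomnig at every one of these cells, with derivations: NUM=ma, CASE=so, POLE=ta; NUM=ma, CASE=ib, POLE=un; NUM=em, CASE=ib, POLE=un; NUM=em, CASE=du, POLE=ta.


cell NUM=ma, CASE=so, POLE=ta:
underlying: p-daomnig-fu-zut
1. k -> g, p -> b, s -> z, t -> d / _ Z: fires at position(s) 1: bdaomnigfuzut
2. d -> t, v -> f / _ #: no change
3. 0 -> e / C _ C: inserts after position(s) 1, 5, 8: bedaomenigefuzut
surface: bedaomenigefuzut

cell NUM=ma, CASE=ib, POLE=un:
underlying: p-daomnig-tuv-uv
1. k -> g, p -> b, s -> z, t -> d / _ Z: fires at position(s) 1: bdaomnigtuvuv
2. d -> t, v -> f / _ #: fires at position(s) 13: bdaomnigtuvuf
3. 0 -> e / C _ C: inserts after position(s) 1, 5, 8: bedaomenigetuvuf
surface: bedaomenigetuvuf

cell NUM=em, CASE=ib, POLE=un:
underlying: pa-daomnig-tuv-uv
1. k -> g, p -> b, s -> z, t -> d / _ Z: no change
2. d -> t, v -> f / _ #: fires at position(s) 14: padaomnigtuvuf
3. 0 -> e / C _ C: inserts after position(s) 6, 9: padaomenigetuvuf
surface: padaomenigetuvuf

cell NUM=em, CASE=du, POLE=ta:
underlying: pa-daomnig-fu-k
1. k -> g, p -> b, s -> z, t -> d / _ Z: no change
2. d -> t, v -> f / _ #: no change
3. 0 -> e / C _ C: inserts after position(s) 6, 9: padaomenigefuk
surface: padaomenigefuk


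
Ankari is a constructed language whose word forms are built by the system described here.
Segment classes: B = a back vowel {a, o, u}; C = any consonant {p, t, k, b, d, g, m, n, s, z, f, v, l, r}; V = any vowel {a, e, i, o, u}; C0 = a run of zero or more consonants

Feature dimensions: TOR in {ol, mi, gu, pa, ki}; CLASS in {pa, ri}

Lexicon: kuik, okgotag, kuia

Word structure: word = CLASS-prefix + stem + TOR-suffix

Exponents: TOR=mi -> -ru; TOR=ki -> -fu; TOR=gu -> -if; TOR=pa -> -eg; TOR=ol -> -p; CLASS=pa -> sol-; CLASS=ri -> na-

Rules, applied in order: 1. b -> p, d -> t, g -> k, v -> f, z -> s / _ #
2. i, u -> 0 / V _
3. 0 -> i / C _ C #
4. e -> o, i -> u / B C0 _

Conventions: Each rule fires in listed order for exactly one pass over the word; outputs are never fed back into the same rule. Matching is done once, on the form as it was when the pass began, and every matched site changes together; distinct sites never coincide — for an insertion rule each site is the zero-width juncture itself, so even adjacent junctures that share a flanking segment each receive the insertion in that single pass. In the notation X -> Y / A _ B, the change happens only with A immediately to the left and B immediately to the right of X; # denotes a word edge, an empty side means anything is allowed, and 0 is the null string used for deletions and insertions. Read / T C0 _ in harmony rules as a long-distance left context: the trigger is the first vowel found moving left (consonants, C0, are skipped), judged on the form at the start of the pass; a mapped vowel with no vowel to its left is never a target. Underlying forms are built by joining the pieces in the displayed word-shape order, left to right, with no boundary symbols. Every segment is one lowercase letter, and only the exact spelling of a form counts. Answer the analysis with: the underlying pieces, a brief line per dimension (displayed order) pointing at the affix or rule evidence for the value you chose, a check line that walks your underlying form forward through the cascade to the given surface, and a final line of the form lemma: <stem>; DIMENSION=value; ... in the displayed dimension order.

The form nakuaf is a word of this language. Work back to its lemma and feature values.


underlying: na-kuia-if
TOR=gu - signalled by the affix -if
CLASS=ri - signalled by the affix na-
check: nakuiaif -> nakuiaif -> nakuaf -> nakuaf -> nakuaf
lemma: kuia; TOR=gu; CLASS=ri


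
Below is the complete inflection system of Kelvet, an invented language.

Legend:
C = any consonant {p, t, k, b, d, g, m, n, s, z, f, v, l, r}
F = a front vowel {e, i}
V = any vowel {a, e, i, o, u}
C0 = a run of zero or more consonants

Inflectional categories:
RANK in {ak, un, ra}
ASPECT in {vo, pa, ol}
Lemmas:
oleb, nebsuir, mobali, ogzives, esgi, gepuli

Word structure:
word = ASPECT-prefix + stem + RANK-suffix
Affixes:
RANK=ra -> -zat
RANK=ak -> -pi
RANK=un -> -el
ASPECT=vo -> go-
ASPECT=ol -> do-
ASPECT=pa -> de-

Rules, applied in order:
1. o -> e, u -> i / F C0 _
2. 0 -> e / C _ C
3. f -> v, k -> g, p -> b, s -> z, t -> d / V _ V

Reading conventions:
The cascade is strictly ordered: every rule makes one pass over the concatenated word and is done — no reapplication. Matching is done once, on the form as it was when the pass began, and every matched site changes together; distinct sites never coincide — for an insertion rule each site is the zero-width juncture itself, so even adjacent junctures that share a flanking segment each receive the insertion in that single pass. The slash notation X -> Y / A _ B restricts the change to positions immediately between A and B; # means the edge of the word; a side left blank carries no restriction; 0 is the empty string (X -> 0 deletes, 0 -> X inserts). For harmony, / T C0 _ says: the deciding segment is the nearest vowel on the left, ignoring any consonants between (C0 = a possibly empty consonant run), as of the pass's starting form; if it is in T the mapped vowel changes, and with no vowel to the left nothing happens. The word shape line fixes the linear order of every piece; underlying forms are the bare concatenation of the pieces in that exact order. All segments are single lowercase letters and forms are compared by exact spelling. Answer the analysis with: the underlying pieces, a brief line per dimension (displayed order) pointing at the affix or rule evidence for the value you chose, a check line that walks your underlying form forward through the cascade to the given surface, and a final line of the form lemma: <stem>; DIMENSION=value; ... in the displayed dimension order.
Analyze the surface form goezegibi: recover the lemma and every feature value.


underlying: go-esgi-pi
RANK=ak - signalled by the affix -pi
ASPECT=vo - signalled by the affix go-
check: goesgipi -> goesgipi -> goesegipi -> goezegibi
lemma: esgi; RANK=ak; ASPECT=vo


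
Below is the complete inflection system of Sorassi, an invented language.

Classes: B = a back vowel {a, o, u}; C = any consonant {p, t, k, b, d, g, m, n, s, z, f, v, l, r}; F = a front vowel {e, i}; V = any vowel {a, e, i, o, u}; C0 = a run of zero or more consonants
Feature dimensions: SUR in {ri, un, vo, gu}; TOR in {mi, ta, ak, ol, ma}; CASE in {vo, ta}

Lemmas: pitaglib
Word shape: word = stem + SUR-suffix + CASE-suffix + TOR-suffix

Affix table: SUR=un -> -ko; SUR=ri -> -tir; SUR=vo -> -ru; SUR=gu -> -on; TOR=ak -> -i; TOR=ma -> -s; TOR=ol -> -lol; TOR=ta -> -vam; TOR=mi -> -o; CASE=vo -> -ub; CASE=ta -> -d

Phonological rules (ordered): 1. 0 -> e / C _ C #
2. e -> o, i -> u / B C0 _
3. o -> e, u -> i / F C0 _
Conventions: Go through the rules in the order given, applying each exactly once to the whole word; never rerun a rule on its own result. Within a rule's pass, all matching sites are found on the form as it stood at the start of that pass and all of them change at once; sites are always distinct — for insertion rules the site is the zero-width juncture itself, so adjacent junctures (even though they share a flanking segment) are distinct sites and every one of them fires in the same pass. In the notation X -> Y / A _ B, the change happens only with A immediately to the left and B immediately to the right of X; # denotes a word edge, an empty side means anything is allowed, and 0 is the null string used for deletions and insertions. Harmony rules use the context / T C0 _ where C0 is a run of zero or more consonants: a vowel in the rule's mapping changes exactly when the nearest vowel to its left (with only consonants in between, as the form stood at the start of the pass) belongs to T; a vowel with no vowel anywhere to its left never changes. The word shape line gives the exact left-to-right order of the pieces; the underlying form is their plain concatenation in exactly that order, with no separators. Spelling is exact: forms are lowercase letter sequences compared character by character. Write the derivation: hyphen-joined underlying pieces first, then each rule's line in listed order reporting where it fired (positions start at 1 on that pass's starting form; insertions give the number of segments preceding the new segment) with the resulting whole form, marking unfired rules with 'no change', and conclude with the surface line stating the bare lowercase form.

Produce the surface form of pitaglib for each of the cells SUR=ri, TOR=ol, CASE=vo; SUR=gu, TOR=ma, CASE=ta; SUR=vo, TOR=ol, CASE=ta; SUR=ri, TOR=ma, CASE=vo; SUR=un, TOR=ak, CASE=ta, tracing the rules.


cell SUR=ri, TOR=ol, CASE=vo:
underlying: pitaglib-tir-ub-lol
1. 0 -> e / C _ C #: no change
2. e -> o, i -> u / B C0 _: fires at position(s) 7: pitaglubtirublol
3. o -> e, u -> i / F C0 _: fires at position(s) 12: pitaglubtiriblol
surface: pitaglubtiriblol

cell SUR=gu, TOR=ma, CASE=ta:
underlying: pitaglib-on-d-s
1. 0 -> e / C _ C #: inserts after position(s) 11: pitaglibondes
2. e -> o, i -> u / B C0 _: fires at position(s) 7, 12: pitaglubondos
3. o -> e, u -> i / F C0 _: no change
surface: pitaglubondos

cell SUR=vo, TOR=ol, CASE=ta:
underlying: pitaglib-ru-d-lol
1. 0 -> e / C _ C #: no change
2. e -> o, i -> u / B C0 _: fires at position(s) 7: pitaglubrudlol
3. o -> e, u -> i / F C0 _: no change
surface: pitaglubrudlol

cell SUR=ri, TOR=ma, CASE=vo:
underlying: pitaglib-tir-ub-s
1. 0 -> e / C _ C #: inserts after position(s) 13: pitaglibtirubes
2. e -> o, i -> u / B C0 _: fires at position(s) 7, 14: pitaglubtirubos
3. o -> e, u -> i / F C0 _: fires at position(s) 12: pitaglubtiribos
surface: pitaglubtiribos

cell SUR=un, TOR=ak, CASE=ta:
underlying: pitaglib-ko-d-i
1. 0 -> e / C _ C #: no change
2. e -> o, i -> u / B C0 _: fires at position(s) 7, 12: pitaglubkodu
3. o -> e, u -> i / F C0 _: no change
surface: pitaglubkodu


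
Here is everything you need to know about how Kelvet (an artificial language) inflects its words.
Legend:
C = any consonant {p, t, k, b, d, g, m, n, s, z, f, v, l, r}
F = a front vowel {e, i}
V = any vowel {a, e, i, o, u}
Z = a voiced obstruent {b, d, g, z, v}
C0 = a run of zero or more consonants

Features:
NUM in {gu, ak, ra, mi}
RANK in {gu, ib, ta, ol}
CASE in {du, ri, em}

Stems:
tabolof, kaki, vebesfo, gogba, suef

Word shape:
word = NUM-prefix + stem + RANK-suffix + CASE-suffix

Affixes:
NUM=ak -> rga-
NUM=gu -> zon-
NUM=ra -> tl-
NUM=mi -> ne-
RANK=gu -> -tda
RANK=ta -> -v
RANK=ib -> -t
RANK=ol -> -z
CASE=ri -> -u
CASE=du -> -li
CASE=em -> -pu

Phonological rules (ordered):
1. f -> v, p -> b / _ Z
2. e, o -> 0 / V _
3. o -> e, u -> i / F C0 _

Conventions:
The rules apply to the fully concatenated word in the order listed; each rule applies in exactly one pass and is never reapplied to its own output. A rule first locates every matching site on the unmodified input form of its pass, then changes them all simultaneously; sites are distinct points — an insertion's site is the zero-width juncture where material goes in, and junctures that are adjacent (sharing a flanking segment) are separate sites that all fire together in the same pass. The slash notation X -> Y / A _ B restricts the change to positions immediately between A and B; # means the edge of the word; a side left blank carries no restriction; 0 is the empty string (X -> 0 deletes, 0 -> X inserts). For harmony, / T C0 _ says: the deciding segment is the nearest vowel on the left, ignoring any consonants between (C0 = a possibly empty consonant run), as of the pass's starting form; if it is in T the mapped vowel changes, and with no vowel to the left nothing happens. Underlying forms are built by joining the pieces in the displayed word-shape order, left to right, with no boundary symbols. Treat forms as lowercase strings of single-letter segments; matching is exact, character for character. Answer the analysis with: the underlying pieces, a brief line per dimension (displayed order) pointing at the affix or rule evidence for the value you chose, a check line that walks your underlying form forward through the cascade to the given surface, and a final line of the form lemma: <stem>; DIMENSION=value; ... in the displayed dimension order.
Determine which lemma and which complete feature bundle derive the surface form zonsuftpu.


underlying: zon-suef-t-pu
NUM=gu - signalled by the affix zon-
RANK=ib - signalled by the affix -t
CASE=em - signalled by the affix -pu
check: zonsueftpu -> zonsueftpu -> zonsuftpu -> zonsuftpu
lemma: suef; NUM=gu; RANK=ib; CASE=em


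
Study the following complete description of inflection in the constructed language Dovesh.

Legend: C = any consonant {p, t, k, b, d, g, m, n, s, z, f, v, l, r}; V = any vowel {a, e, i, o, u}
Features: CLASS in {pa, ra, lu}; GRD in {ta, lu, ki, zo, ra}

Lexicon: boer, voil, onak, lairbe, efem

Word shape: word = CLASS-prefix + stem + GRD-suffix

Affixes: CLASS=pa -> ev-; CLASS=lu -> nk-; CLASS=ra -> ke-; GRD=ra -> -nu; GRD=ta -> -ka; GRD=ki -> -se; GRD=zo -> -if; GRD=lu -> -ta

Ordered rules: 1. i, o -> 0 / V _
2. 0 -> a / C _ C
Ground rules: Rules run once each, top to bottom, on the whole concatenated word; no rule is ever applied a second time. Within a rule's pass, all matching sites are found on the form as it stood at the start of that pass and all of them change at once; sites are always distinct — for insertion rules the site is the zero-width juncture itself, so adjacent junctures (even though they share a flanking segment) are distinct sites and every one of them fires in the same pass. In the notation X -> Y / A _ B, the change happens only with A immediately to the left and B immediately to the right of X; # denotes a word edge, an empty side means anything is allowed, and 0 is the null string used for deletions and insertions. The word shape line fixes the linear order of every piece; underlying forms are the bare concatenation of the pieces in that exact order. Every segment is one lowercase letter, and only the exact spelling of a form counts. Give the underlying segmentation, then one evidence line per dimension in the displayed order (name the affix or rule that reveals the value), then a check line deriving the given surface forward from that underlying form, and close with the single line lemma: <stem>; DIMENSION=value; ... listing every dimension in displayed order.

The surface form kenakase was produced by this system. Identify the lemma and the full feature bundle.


underlying: ke-onak-se
CLASS=ra - signalled by the affix ke-
GRD=ki - signalled by the affix -se
check: keonakse -> kenakse -> kenakase
lemma: onak; CLASS=ra; GRD=ki


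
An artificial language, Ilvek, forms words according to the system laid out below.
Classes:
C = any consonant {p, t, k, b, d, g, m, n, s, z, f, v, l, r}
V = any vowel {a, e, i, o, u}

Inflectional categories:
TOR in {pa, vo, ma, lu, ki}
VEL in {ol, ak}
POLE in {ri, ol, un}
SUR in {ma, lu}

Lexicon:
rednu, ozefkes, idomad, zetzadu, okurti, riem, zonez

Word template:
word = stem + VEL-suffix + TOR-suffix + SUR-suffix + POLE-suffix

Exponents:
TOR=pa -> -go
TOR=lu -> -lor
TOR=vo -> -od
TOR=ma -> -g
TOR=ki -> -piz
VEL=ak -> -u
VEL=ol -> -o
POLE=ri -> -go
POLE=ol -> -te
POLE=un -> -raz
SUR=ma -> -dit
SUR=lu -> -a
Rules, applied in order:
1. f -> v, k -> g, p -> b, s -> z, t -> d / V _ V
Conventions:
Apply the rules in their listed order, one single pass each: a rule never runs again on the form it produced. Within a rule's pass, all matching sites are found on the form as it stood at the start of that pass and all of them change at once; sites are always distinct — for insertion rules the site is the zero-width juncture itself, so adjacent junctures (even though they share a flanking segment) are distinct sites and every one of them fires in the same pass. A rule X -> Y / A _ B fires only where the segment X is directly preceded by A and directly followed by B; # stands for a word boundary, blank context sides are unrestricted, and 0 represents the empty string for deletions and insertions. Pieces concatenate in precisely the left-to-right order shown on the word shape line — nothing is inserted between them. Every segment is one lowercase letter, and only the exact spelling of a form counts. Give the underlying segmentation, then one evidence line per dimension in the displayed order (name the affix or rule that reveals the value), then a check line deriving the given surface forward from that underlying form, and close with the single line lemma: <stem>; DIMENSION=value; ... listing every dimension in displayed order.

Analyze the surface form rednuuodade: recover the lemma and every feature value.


underlying: rednu-u-od-a-te
TOR=vo - signalled by the affix -od
VEL=ak - signalled by the affix -u
POLE=ol - signalled by the affix -te
SUR=lu - signalled by the affix -a
check: rednuuodate -> rednuuodade
lemma: rednu; TOR=vo; VEL=ak; POLE=ol; SUR=lu
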